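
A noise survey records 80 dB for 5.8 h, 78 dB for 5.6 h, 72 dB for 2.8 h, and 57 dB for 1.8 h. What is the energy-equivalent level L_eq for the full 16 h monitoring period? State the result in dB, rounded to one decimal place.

77.9 dB

Weight each interval's intensity by its duration and average over T = 16 h:
Σ tᵢ·10^(Lᵢ/10) = 5.8·10^(80/10) + 5.6·10^(78/10) + 2.8·10^(72/10) + 1.8·10^(57/10) = 9.786e+08.
L_eq = 10·log₁₀(9.786e+08/16) = 77.86 dB.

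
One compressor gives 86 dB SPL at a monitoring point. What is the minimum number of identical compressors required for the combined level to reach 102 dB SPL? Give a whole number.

40

Need L₁ + 10·log₁₀ N ≥ 102, i.e. log₁₀ N ≥ 1.60.
N ≥ 10^(16.0/10) = 39.811, so N = 40.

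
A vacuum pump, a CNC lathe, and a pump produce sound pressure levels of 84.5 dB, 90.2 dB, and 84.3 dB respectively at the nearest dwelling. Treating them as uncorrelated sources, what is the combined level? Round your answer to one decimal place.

Incoherent sources combine by intensity addition: L_total = 10·log₁₀(Σ 10^(L_i/10)).
Σ 10^(L/10) = 10^(84.5/10) + 10^(90.2/10) + 10^(84.3/10) = 1.598e+09.
L_total = 10·log₁₀(1.598e+09) = 92.04 dB.

92.0 dB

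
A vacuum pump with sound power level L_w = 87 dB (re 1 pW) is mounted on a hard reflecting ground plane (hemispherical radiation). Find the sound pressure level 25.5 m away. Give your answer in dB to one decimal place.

50.9 dB

L_p = L_w − 10·log₁₀(2π·r²) with r = 25.5 m.
2π·r² = 4086 m², 10·log₁₀ of that is 36.113 dB.
L_p = 87 − 36.113 = 50.89 dB.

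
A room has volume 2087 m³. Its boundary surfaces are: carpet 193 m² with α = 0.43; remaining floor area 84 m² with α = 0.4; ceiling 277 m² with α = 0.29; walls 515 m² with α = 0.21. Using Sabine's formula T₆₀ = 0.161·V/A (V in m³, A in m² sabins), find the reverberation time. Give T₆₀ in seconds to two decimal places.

Total absorption A = 193·0.43 + 84·0.4 + 277·0.29 + 515·0.21 = 305.07 m² sabins.
T₆₀ = 0.161·V/A = 0.161·2087/305.07 = 1.101 s.

1.10 s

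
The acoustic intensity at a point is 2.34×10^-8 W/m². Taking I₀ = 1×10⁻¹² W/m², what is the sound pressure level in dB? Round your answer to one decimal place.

Dividing by I₀ shifts the exponent by 12: I/I₀ = 2.34×10^4.
L = 10·(0.3692 + 4) = 43.69 dB.

43.7 dB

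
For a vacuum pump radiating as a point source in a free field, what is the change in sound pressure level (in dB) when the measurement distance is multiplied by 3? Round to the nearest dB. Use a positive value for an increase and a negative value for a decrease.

With spherical spreading the level changes by −20·log₁₀(r₂/r₁).
ΔL = −20·log₁₀(3) = -9.54 dB.

-10 dB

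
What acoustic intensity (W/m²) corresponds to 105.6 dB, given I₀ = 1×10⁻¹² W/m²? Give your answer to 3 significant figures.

I = I₀·10^(L/10) = 10⁻¹² × 10^(105.6/10) = 10^(-1.440).

0.0363 W/m²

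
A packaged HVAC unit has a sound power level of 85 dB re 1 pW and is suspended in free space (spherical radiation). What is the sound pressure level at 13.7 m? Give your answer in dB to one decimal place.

Free-field spherical radiation: L_p = L_w − 10·log₁₀(4π·r²), r = 13.7 m.
4π·r² = 2359 m², 10·log₁₀ of that is 33.727 dB.
L_p = 85 − 33.727 = 51.27 dB.

51.3 dB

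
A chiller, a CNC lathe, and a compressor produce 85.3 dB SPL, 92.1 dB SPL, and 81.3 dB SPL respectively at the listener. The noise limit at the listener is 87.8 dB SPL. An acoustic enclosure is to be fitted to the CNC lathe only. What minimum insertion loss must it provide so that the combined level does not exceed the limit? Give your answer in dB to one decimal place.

Everything except the CNC lathe sums to 10^(85.3/10) + 10^(81.3/10) = 4.737e+08 in linear terms, 86.76 dB SPL.
The limit corresponds to 10^(87.8/10) = 6.026e+08; subtracting the fixed part leaves 1.288e+08 for the CNC lathe, i.e. 81.10 dB SPL.
Required insertion loss = 92.1 − 81.10 = 11.00 dB.

11.0 dB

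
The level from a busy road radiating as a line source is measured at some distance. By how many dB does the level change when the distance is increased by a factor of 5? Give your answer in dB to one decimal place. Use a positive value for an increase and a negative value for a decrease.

Line-source spreading: ΔL = −10·log₁₀(r₂/r₁).
ΔL = −10·log₁₀(5) = -6.99 dB.

-7.0 dB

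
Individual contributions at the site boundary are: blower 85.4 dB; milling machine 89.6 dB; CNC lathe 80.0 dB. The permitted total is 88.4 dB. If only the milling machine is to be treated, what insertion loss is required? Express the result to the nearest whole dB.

6 dB

Fixed contribution from the other sources: Σ 10^(L/10) = 10^(85.4/10) + 10^(80.0/10) = 4.467e+08 (86.50 dB).
To meet 88.4 dB overall, the treated milling machine may contribute at most 10^(88.4/10) − 4.467e+08 = 2.451e+08, i.e. 83.89 dB.
Required insertion loss = 89.6 − 83.89 = 5.71 dB.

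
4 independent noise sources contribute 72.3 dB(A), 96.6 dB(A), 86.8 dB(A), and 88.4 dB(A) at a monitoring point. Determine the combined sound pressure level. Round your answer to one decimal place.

97.6 dB(A)

Incoherent sources combine by intensity addition: L_total = 10·log₁₀(Σ 10^(L_i/10)).
Σ 10^(L/10) = 10^(72.3/10) + 10^(96.6/10) + 10^(86.8/10) + 10^(88.4/10) = 5.758e+09.
L_total = 10·log₁₀(5.758e+09) = 97.60 dB(A).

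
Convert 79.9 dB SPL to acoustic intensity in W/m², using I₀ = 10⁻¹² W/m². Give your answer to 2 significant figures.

I = I₀·10^(L/10) = 10⁻¹² × 10^(79.9/10) = 10^(-4.010).

9.8e-05 W/m²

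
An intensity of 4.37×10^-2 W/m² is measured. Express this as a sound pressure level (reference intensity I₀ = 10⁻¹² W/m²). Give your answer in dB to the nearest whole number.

Dividing by I₀ shifts the exponent by 12: I/I₀ = 4.37×10^10.
L = 10·(0.6405 + 10) = 106.40 dB.

106 dB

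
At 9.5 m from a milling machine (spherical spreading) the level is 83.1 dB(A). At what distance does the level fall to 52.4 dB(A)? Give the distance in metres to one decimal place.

Point-source spreading drops the level by 20·log₁₀(r₂/r₁); inverting, r₂/r₁ = 10^(ΔL/20).
r₂ = 9.5·10^((83.1−52.4)/20) = 9.5·10^(30.7/20) = 325.63 m.

325.6 m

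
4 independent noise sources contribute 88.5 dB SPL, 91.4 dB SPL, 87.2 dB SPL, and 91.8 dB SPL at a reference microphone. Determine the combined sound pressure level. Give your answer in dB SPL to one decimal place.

For uncorrelated sources the intensities add, so convert each level to linear form, sum, and take 10·log₁₀ of the total.
Σ 10^(L/10) = 10^(88.5/10) + 10^(91.4/10) + 10^(87.2/10) + 10^(91.8/10) = 4.127e+09.
L_total = 10·log₁₀(4.127e+09) = 96.16 dB SPL.

96.2 dB SPL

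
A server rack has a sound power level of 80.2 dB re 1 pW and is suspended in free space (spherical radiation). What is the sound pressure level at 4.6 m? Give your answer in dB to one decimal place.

56.0 dB

L_p = L_w − 10·log₁₀(4π·r²) with r = 4.6 m.
4π·r² = 265.9 m², 10·log₁₀ of that is 24.247 dB.
L_p = 80.2 − 24.247 = 55.95 dB.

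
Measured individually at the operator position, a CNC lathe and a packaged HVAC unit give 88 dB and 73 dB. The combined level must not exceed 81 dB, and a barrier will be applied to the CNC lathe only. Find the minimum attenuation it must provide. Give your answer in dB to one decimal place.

7.7 dB

Fixed contribution from the other source: Σ 10^(L/10) = 10^(73/10) = 1.995e+07 (73.00 dB).
To meet 81 dB overall, the treated CNC lathe may contribute at most 10^(81/10) − 1.995e+07 = 1.059e+08, i.e. 80.25 dB.
Required insertion loss = 88 − 80.25 = 7.75 dB.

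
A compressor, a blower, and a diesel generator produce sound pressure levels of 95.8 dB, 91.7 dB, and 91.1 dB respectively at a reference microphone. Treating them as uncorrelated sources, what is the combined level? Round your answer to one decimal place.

Incoherent sources combine by intensity addition: L_total = 10·log₁₀(Σ 10^(L_i/10)).
Σ 10^(L/10) = 10^(95.8/10) + 10^(91.7/10) + 10^(91.1/10) = 6.569e+09.
L_total = 10·log₁₀(6.569e+09) = 98.18 dB.

98.2 dB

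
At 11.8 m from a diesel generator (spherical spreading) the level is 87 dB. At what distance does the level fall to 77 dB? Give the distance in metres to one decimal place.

Point-source spreading drops the level by 20·log₁₀(r₂/r₁); inverting, r₂/r₁ = 10^(ΔL/20).
r₂ = 11.8·10^((87−77)/20) = 11.8·10^(10.0/20) = 37.31 m.

37.3 m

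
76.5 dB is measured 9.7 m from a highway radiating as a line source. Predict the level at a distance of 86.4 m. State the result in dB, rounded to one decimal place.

Line-source attenuation: ΔL = 10·log₁₀(r₂/r₁) = 10·log₁₀(86.4/9.7) = 9.497 dB.
L₂ = 76.5 − 10·log₁₀(86.4/9.7) = 76.5 − 9.497 = 67.00 dB.

67.0 dB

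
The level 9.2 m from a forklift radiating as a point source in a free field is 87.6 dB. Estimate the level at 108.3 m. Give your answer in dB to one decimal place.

Spherical spreading from a point source gives a 20·log₁₀(r₂/r₁) drop.
L₂ = 87.6 − 20·log₁₀(108.3/9.2) = 87.6 − 21.417 = 66.18 dB.

66.2 dB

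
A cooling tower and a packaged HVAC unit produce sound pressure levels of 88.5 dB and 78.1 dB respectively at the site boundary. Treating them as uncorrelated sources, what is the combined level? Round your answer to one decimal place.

Incoherent sources combine by intensity addition: L_total = 10·log₁₀(Σ 10^(L_i/10)).
Σ 10^(L/10) = 10^(88.5/10) + 10^(78.1/10) = 7.725e+08.
L_total = 10·log₁₀(7.725e+08) = 88.88 dB.

88.9 dB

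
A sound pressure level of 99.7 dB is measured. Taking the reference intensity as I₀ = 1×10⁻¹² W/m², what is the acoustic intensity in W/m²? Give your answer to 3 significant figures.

I/I₀ = 10^(99.7/10) = 9.333e+09, so I = 9.333e+09 × 10⁻¹² W/m².

0.00933 W/m²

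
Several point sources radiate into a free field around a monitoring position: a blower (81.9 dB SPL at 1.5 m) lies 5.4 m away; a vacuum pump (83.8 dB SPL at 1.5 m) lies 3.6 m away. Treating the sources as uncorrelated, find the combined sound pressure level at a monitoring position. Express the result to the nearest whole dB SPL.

77 dB SPL

First find each source's level at the receiver (point-source: −20·log₁₀(r/r_ref)), then combine on an intensity basis.
blower: 81.9 − 20·log₁₀(5.4/1.5) = 81.9 − 11.13 = 70.77 dB SPL.
vacuum pump: 83.8 − 20·log₁₀(3.6/1.5) = 83.8 − 7.60 = 76.20 dB SPL.
Σ 10^(L/10) = 5.360e+07 → L_total = 10·log₁₀(5.360e+07) = 77.29 dB SPL.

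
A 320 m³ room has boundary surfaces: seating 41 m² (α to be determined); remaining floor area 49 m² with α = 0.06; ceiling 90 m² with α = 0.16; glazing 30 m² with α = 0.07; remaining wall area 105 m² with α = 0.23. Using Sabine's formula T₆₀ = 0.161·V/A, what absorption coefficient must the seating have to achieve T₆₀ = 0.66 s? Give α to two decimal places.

A = 0.161·V/T₆₀ = 0.161·320/0.66 = 78.06 m² sabins.
Absorption from the other surfaces = 49·0.06 + 90·0.16 + 30·0.07 + 105·0.23 = 43.59 m², so the seating must supply 34.47 m² over 41 m².
α = 34.47/41 = 0.841.

0.84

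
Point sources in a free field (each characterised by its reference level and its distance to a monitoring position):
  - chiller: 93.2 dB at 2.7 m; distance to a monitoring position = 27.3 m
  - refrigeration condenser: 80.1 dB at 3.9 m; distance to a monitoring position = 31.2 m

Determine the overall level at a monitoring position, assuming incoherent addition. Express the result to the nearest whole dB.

Apply inverse-square spreading to bring every level to the receiver, then sum 10^(L/10).
chiller: 93.2 − 20·log₁₀(27.3/2.7) = 93.2 − 20.10 = 73.10 dB.
refrigeration condenser: 80.1 − 20·log₁₀(31.2/3.9) = 80.1 − 18.06 = 62.04 dB.
Σ 10^(L/10) = 2.204e+07 → L_total = 10·log₁₀(2.204e+07) = 73.43 dB.

73 dB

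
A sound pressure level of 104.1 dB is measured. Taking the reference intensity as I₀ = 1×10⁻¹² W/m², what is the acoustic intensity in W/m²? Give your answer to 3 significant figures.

I/I₀ = 10^(104.1/10) = 2.57e+10, so I = 2.57e+10 × 10⁻¹² W/m².

0.0257 W/m²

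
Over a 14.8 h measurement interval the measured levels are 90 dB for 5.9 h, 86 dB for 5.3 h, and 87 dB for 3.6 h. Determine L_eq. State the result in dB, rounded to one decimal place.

88.2 dB

The energy average is taken in the linear domain: L_eq = 10·log₁₀[(Σ tᵢ·10^(Lᵢ/10))/T], T = 14.8 h.
Σ tᵢ·10^(Lᵢ/10) = 5.9·10^(90/10) + 5.3·10^(86/10) + 3.6·10^(87/10) = 9.814e+09.
L_eq = 10·log₁₀(9.814e+09/14.8) = 88.22 dB.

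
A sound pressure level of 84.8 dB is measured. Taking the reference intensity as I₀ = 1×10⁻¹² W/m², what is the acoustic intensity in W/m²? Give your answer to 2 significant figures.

0.00030 W/m²

I/I₀ = 10^(84.8/10) = 3.02e+08, so I = 3.02e+08 × 10⁻¹² W/m².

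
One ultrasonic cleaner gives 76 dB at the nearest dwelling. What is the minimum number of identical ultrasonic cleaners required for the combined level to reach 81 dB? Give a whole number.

Need L₁ + 10·log₁₀ N ≥ 81, i.e. log₁₀ N ≥ 0.50.
N ≥ 10^(5.0/10) = 3.162, so N = 4.

4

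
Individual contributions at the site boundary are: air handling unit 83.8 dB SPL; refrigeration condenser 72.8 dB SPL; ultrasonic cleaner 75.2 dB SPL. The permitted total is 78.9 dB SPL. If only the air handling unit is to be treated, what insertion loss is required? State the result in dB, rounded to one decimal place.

The untreated sources together contribute 10^(72.8/10) + 10^(75.2/10) = 5.217e+07, i.e. 77.17 dB SPL.
The limit corresponds to 10^(78.9/10) = 7.762e+07; subtracting the fixed part leaves 2.546e+07 for the air handling unit, i.e. 74.06 dB SPL.
So the air handling unit must be reduced from 83.8 to 74.06 dB SPL: IL = 9.74 dB.

9.7 dB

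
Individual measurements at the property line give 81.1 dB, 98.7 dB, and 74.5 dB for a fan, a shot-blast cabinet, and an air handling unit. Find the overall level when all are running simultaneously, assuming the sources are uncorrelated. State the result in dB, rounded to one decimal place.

98.8 dB

For uncorrelated sources the intensities add, so convert each level to linear form, sum, and take 10·log₁₀ of the total.
Σ 10^(L/10) = 10^(81.1/10) + 10^(98.7/10) + 10^(74.5/10) = 7.570e+09.
L_total = 10·log₁₀(7.570e+09) = 98.79 dB.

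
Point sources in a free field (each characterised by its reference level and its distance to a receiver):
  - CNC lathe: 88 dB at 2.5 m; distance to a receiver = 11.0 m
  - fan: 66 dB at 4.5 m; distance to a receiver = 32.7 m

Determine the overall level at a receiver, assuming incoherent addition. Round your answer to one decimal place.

Apply inverse-square spreading to bring every level to the receiver, then sum 10^(L/10).
CNC lathe: 88 − 20·log₁₀(11.0/2.5) = 88 − 12.87 = 75.13 dB.
fan: 66 − 20·log₁₀(32.7/4.5) = 66 − 17.23 = 48.77 dB.
Σ 10^(L/10) = 3.267e+07 → L_total = 10·log₁₀(3.267e+07) = 75.14 dB.

75.1 dB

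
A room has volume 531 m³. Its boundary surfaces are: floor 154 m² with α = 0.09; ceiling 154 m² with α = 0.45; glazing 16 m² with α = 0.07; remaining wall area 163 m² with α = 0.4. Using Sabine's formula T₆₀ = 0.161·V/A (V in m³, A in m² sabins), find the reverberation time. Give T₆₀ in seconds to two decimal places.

0.57 s

A = Σ Sᵢαᵢ = 154·0.09 + 154·0.45 + 16·0.07 + 163·0.4 = 149.48 m².
T₆₀ = 0.161 × 531 / 149.48 = 0.572 s.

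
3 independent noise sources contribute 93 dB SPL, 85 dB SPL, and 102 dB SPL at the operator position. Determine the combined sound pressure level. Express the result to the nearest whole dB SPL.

For uncorrelated sources the intensities add, so convert each level to linear form, sum, and take 10·log₁₀ of the total.
Σ 10^(L/10) = 10^(93/10) + 10^(85/10) + 10^(102/10) = 1.816e+10.
L_total = 10·log₁₀(1.816e+10) = 102.59 dB SPL.

103 dB SPL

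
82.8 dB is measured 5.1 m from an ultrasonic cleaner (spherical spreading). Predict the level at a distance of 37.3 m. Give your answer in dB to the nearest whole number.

66 dB

Point-source attenuation: ΔL = 20·log₁₀(r₂/r₁) = 20·log₁₀(37.3/5.1) = 17.283 dB.
L₂ = 82.8 − 20·log₁₀(37.3/5.1) = 82.8 − 17.283 = 65.52 dB.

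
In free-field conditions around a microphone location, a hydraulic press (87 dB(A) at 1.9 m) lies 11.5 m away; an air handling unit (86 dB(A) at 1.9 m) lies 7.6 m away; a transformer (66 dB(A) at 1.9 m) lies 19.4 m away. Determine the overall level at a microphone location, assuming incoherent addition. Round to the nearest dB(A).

76 dB(A)

First find each source's level at the receiver (point-source: −20·log₁₀(r/r_ref)), then combine on an intensity basis.
hydraulic press: 87 − 20·log₁₀(11.5/1.9) = 87 − 15.64 = 71.36 dB(A).
air handling unit: 86 − 20·log₁₀(7.6/1.9) = 86 − 12.04 = 73.96 dB(A).
transformer: 66 − 20·log₁₀(19.4/1.9) = 66 − 20.18 = 45.82 dB(A).
Σ 10^(L/10) = 3.860e+07 → L_total = 10·log₁₀(3.860e+07) = 75.87 dB(A).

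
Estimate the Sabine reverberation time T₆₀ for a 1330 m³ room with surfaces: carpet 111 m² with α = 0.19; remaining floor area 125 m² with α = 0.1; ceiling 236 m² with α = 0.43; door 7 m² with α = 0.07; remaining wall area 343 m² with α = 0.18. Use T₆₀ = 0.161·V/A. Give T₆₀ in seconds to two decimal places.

1.09 s

A = Σ Sᵢαᵢ = 111·0.19 + 125·0.1 + 236·0.43 + 7·0.07 + 343·0.18 = 197.30 m².
T₆₀ = 0.161 × 1330 / 197.30 = 1.085 s.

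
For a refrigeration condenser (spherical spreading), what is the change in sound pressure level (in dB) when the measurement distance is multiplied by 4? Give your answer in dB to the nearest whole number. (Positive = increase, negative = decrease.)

A point source loses 6 dB per doubling of distance; generally ΔL = −20·log₁₀(r₂/r₁).
ΔL = −20·log₁₀(4) = -12.04 dB.

-12 dB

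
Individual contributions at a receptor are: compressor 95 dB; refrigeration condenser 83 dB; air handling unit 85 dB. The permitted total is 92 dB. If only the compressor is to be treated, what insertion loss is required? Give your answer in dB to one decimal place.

4.7 dB

Fixed contribution from the other sources: Σ 10^(L/10) = 10^(83/10) + 10^(85/10) = 5.158e+08 (87.12 dB).
To meet 92 dB overall, the treated compressor may contribute at most 10^(92/10) − 5.158e+08 = 1.069e+09, i.e. 90.29 dB.
Required insertion loss = 95 − 90.29 = 4.71 dB.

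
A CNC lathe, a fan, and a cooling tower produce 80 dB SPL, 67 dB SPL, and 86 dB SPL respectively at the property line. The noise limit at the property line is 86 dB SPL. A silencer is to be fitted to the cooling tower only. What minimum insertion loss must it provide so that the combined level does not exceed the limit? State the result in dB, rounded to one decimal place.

1.3 dB

Everything except the cooling tower sums to 10^(80/10) + 10^(67/10) = 1.050e+08 in linear terms, 80.21 dB SPL.
The limit corresponds to 10^(86/10) = 3.981e+08; subtracting the fixed part leaves 2.931e+08 for the cooling tower, i.e. 84.67 dB SPL.
Required insertion loss = 86 − 84.67 = 1.33 dB.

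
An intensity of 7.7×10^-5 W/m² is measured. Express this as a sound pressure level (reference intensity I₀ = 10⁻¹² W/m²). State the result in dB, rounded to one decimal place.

L = 10·log₁₀(I/I₀) = 10·log₁₀(7.7×10^-5/10⁻¹²) = 10·log₁₀(7.7×10^7).
L = 10·(0.8865 + 7) = 78.86 dB.

78.9 dB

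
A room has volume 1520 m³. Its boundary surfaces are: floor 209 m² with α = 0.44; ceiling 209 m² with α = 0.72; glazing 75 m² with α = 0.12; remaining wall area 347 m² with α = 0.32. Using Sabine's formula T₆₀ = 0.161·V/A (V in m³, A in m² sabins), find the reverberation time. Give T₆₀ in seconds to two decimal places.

Summing Sᵢαᵢ: 209·0.44 + 209·0.72 + 75·0.12 + 347·0.32 = 362.48 m².
T₆₀ = 0.161 × 1520 / 362.48 = 0.675 s.

0.68 s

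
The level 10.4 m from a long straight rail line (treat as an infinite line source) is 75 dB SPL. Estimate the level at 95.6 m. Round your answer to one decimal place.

For a line source, L₂ = L₁ − 10·log₁₀(r₂/r₁).
L₂ = 75 − 10·log₁₀(95.6/10.4) = 75 − 9.634 = 65.37 dB SPL.

65.4 dB SPL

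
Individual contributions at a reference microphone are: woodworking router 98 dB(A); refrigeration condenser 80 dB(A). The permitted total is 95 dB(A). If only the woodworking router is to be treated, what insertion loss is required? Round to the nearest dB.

Everything except the woodworking router sums to 10^(80/10) = 1.000e+08 in linear terms, 80.00 dB(A).
To meet 95 dB(A) overall, the treated woodworking router may contribute at most 10^(95/10) − 1.000e+08 = 3.062e+09, i.e. 94.86 dB(A).
Required insertion loss = 98 − 94.86 = 3.14 dB.

3 dB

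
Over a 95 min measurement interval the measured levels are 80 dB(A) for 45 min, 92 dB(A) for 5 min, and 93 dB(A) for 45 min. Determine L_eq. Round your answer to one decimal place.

90.3 dB(A)

L_eq = 10·log₁₀[(1/T)·Σ tᵢ·10^(Lᵢ/10)] with T = 95 min.
Σ tᵢ·10^(Lᵢ/10) = 45·10^(80/10) + 5·10^(92/10) + 45·10^(93/10) = 1.022e+11.
L_eq = 10·log₁₀(1.022e+11/95) = 90.32 dB(A).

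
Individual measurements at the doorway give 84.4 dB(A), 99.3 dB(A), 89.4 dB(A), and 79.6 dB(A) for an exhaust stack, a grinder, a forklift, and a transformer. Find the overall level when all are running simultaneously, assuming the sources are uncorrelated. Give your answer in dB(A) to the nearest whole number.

Incoherent sources combine by intensity addition: L_total = 10·log₁₀(Σ 10^(L_i/10)).
Σ 10^(L/10) = 10^(84.4/10) + 10^(99.3/10) + 10^(89.4/10) + 10^(79.6/10) = 9.749e+09.
L_total = 10·log₁₀(9.749e+09) = 99.89 dB(A).

100 dB(A)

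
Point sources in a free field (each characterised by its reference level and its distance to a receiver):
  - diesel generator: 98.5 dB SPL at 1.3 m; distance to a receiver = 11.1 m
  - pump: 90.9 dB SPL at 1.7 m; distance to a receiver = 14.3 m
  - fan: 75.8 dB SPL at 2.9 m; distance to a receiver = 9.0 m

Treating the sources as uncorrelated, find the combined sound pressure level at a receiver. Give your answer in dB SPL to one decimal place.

80.7 dB SPL

First find each source's level at the receiver (point-source: −20·log₁₀(r/r_ref)), then combine on an intensity basis.
diesel generator: 98.5 − 20·log₁₀(11.1/1.3) = 98.5 − 18.63 = 79.87 dB SPL.
pump: 90.9 − 20·log₁₀(14.3/1.7) = 90.9 − 18.50 = 72.40 dB SPL.
fan: 75.8 − 20·log₁₀(9.0/2.9) = 75.8 − 9.84 = 65.96 dB SPL.
Σ 10^(L/10) = 1.184e+08 → L_total = 10·log₁₀(1.184e+08) = 80.73 dB SPL.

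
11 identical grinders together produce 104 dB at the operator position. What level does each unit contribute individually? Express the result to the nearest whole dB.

For N identical incoherent sources L_total = L₁ + 10·log₁₀ N, so L₁ = 104 − 10·log₁₀(11) = 104 − 10.414.

94 dB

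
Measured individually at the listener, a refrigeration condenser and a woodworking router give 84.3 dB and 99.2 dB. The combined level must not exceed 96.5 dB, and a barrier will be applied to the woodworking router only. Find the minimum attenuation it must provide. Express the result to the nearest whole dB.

Everything except the woodworking router sums to 10^(84.3/10) = 2.692e+08 in linear terms, 84.30 dB.
To meet 96.5 dB overall, the treated woodworking router may contribute at most 10^(96.5/10) − 2.692e+08 = 4.198e+09, i.e. 96.23 dB.
Required insertion loss = 99.2 − 96.23 = 2.97 dB.

3 dB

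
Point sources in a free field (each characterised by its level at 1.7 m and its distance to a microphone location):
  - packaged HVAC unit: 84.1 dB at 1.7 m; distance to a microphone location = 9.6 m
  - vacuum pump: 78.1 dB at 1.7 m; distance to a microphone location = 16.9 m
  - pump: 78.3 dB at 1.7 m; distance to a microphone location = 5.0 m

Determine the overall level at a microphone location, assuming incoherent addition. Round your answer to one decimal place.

Propagate each source to the receiver with L = L_ref − 20·log₁₀(r/r_ref), then add intensities.
packaged HVAC unit: 84.1 − 20·log₁₀(9.6/1.7) = 84.1 − 15.04 = 69.06 dB.
vacuum pump: 78.1 − 20·log₁₀(16.9/1.7) = 78.1 − 19.95 = 58.15 dB.
pump: 78.3 − 20·log₁₀(5.0/1.7) = 78.3 − 9.37 = 68.93 dB.
Σ 10^(L/10) = 1.653e+07 → L_total = 10·log₁₀(1.653e+07) = 72.18 dB.

72.2 dB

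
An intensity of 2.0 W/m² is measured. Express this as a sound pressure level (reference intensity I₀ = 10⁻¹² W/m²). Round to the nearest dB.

123 dB

I/I₀ = 2.0/10⁻¹² = 2.0×10^12, and L = 10·log₁₀(I/I₀).
L = 10·(0.3010 + 12) = 123.01 dB.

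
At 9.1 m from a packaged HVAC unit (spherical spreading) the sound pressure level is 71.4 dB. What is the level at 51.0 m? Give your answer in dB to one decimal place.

56.4 dB

For a point source, L₂ = L₁ − 20·log₁₀(r₂/r₁).
L₂ = 71.4 − 20·log₁₀(51.0/9.1) = 71.4 − 14.971 = 56.43 dB.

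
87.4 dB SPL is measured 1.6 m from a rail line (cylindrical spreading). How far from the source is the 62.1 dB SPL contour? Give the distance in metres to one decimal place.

For a line source L₁ − L₂ = 10·log₁₀(r₂/r₁), so r₂ = r₁·10^((L₁−L₂)/10).
r₂ = 1.6·10^((87.4−62.1)/10) = 1.6·10^(25.3/10) = 542.15 m.

542.2 m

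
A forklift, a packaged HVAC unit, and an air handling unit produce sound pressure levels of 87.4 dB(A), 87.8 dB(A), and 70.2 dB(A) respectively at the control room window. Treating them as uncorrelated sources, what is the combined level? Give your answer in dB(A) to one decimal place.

90.7 dB(A)

For uncorrelated sources the intensities add, so convert each level to linear form, sum, and take 10·log₁₀ of the total.
Σ 10^(L/10) = 10^(87.4/10) + 10^(87.8/10) + 10^(70.2/10) = 1.163e+09.
L_total = 10·log₁₀(1.163e+09) = 90.65 dB(A).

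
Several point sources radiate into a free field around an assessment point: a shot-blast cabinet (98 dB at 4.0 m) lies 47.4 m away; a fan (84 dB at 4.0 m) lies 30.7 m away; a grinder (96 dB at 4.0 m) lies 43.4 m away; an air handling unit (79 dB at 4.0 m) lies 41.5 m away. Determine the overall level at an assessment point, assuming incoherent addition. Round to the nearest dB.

Propagate each source to the receiver with L = L_ref − 20·log₁₀(r/r_ref), then add intensities.
shot-blast cabinet: 98 − 20·log₁₀(47.4/4.0) = 98 − 21.47 = 76.53 dB.
fan: 84 − 20·log₁₀(30.7/4.0) = 84 − 17.70 = 66.30 dB.
grinder: 96 − 20·log₁₀(43.4/4.0) = 96 − 20.71 = 75.29 dB.
air handling unit: 79 − 20·log₁₀(41.5/4.0) = 79 − 20.32 = 58.68 dB.
Σ 10^(L/10) = 8.375e+07 → L_total = 10·log₁₀(8.375e+07) = 79.23 dB.

79 dB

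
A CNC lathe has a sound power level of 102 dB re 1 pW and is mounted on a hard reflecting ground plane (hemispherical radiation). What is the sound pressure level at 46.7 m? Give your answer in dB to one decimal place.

The power spreads over a hemisphere of area 2π·r², so L_p = L_w − 10·log₁₀(2π·r²).
2π·r² = 1.37e+04 m², 10·log₁₀ of that is 41.368 dB.
L_p = 102 − 41.368 = 60.63 dB.

60.6 dB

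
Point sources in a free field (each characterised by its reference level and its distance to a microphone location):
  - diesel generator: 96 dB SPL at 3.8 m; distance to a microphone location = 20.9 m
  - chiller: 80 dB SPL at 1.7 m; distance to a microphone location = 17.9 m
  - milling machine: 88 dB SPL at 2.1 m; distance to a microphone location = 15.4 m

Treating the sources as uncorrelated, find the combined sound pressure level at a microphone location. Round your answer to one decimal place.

81.6 dB SPL

First find each source's level at the receiver (point-source: −20·log₁₀(r/r_ref)), then combine on an intensity basis.
diesel generator: 96 − 20·log₁₀(20.9/3.8) = 96 − 14.81 = 81.19 dB SPL.
chiller: 80 − 20·log₁₀(17.9/1.7) = 80 − 20.45 = 59.55 dB SPL.
milling machine: 88 − 20·log₁₀(15.4/2.1) = 88 − 17.31 = 70.69 dB SPL.
Σ 10^(L/10) = 1.442e+08 → L_total = 10·log₁₀(1.442e+08) = 81.59 dB SPL.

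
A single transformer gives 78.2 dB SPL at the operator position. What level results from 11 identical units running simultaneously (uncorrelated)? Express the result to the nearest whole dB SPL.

With 11 equal, uncorrelated contributions the intensity is 11× that of one unit, giving a rise of 10·log₁₀ 11.
L_total = 78.2 + 10·log₁₀(11) = 78.2 + 10.414 = 88.61 dB SPL.

89 dB SPL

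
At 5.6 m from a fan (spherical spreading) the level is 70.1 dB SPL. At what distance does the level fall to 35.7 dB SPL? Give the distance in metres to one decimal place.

293.9 m

For a point source L₁ − L₂ = 20·log₁₀(r₂/r₁), so r₂ = r₁·10^((L₁−L₂)/20).
r₂ = 5.6·10^((70.1−35.7)/20) = 5.6·10^(34.4/20) = 293.89 m.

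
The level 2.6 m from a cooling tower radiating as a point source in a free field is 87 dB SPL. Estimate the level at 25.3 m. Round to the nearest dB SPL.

67 dB SPL

For a point source, L₂ = L₁ − 20·log₁₀(r₂/r₁).
L₂ = 87 − 20·log₁₀(25.3/2.6) = 87 − 19.763 = 67.24 dB SPL.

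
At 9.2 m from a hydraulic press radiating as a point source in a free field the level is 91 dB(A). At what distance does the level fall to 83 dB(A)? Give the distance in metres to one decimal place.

23.1 m

The 8.0 dB drop corresponds to a distance ratio of 10^(8.0/20) for a point source.
r₂ = 9.2·10^((91−83)/20) = 9.2·10^(8.0/20) = 23.11 m.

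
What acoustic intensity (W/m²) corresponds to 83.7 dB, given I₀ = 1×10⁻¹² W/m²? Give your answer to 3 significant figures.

I/I₀ = 10^(83.7/10) = 2.344e+08, so I = 2.344e+08 × 10⁻¹² W/m².

0.000234 W/m²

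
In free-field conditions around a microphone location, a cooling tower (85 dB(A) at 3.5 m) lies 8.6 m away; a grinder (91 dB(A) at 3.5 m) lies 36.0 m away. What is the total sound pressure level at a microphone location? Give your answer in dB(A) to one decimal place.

78.1 dB(A)

Propagate each source to the receiver with L = L_ref − 20·log₁₀(r/r_ref), then add intensities.
cooling tower: 85 − 20·log₁₀(8.6/3.5) = 85 − 7.81 = 77.19 dB(A).
grinder: 91 − 20·log₁₀(36.0/3.5) = 91 − 20.24 = 70.76 dB(A).
Σ 10^(L/10) = 6.428e+07 → L_total = 10·log₁₀(6.428e+07) = 78.08 dB(A).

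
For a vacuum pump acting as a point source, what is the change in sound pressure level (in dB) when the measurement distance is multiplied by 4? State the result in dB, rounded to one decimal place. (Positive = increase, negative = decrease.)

A point source loses 6 dB per doubling of distance; generally ΔL = −20·log₁₀(r₂/r₁).
ΔL = −20·log₁₀(4) = -12.04 dB.

-12.0 dB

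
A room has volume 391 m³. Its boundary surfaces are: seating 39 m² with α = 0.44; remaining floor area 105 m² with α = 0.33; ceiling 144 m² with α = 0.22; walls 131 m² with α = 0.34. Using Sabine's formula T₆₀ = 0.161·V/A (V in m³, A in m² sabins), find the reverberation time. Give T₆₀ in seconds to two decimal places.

A = Σ Sᵢαᵢ = 39·0.44 + 105·0.33 + 144·0.22 + 131·0.34 = 128.03 m².
T₆₀ = 0.161·V/A = 0.161·391/128.03 = 0.492 s.

0.49 s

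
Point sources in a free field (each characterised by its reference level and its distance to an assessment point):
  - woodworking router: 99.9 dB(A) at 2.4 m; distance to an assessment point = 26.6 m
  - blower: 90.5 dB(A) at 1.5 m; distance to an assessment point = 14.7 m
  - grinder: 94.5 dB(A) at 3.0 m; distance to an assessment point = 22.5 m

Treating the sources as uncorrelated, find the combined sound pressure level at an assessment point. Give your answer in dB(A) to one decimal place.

81.5 dB(A)

Apply inverse-square spreading to bring every level to the receiver, then sum 10^(L/10).
woodworking router: 99.9 − 20·log₁₀(26.6/2.4) = 99.9 − 20.89 = 79.01 dB(A).
blower: 90.5 − 20·log₁₀(14.7/1.5) = 90.5 − 19.82 = 70.68 dB(A).
grinder: 94.5 − 20·log₁₀(22.5/3.0) = 94.5 − 17.50 = 77.00 dB(A).
Σ 10^(L/10) = 1.413e+08 → L_total = 10·log₁₀(1.413e+08) = 81.50 dB(A).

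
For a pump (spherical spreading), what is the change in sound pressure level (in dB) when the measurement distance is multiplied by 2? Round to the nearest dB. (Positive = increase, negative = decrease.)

With spherical spreading the level changes by −20·log₁₀(r₂/r₁).
ΔL = −20·log₁₀(2) = -6.02 dB.

-6 dB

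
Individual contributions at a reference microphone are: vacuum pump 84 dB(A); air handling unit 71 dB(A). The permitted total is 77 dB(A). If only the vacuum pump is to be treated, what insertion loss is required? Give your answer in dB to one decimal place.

8.3 dB

The untreated sources together contribute 10^(71/10) = 1.259e+07, i.e. 71.00 dB(A).
The limit corresponds to 10^(77/10) = 5.012e+07; subtracting the fixed part leaves 3.753e+07 for the vacuum pump, i.e. 75.74 dB(A).
So the vacuum pump must be reduced from 84 to 75.74 dB(A): IL = 8.26 dB.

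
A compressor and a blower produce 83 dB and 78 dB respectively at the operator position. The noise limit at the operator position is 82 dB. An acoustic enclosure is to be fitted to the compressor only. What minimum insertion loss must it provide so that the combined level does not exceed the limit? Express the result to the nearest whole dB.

The untreated sources together contribute 10^(78/10) = 6.310e+07, i.e. 78.00 dB.
The limit corresponds to 10^(82/10) = 1.585e+08; subtracting the fixed part leaves 9.539e+07 for the compressor, i.e. 79.80 dB.
Required insertion loss = 83 − 79.80 = 3.20 dB.

3 dB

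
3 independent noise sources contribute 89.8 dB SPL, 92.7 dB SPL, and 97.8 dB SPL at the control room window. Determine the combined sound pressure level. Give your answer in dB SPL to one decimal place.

99.5 dB SPL

Incoherent sources combine by intensity addition: L_total = 10·log₁₀(Σ 10^(L_i/10)).
Σ 10^(L/10) = 10^(89.8/10) + 10^(92.7/10) + 10^(97.8/10) = 8.843e+09.
L_total = 10·log₁₀(8.843e+09) = 99.47 dB SPL.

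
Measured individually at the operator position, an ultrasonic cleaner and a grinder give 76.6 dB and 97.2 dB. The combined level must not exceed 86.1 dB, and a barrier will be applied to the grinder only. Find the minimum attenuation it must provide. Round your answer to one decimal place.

11.6 dB

The untreated sources together contribute 10^(76.6/10) = 4.571e+07, i.e. 76.60 dB.
To meet 86.1 dB overall, the treated grinder may contribute at most 10^(86.1/10) − 4.571e+07 = 3.617e+08, i.e. 85.58 dB.
Required insertion loss = 97.2 − 85.58 = 11.62 dB.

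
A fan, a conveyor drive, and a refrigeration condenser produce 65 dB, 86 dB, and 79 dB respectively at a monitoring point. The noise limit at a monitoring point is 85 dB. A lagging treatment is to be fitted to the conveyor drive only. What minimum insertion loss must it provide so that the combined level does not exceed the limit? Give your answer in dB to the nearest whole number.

The untreated sources together contribute 10^(65/10) + 10^(79/10) = 8.260e+07, i.e. 79.17 dB.
The limit corresponds to 10^(85/10) = 3.162e+08; subtracting the fixed part leaves 2.336e+08 for the conveyor drive, i.e. 83.69 dB.
Required insertion loss = 86 − 83.69 = 2.31 dB.

2 dB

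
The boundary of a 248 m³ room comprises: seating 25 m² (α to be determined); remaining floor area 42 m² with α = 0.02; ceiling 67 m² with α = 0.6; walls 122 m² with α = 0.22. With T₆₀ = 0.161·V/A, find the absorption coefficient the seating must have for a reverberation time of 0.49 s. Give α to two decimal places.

From T₆₀ = 0.161·V/A, the target T₆₀ = 0.49 s needs A = 0.161·248/0.49 = 81.49 m².
Absorption from the other surfaces = 42·0.02 + 67·0.6 + 122·0.22 = 67.88 m², so the seating must supply 13.61 m² over 25 m².
α = 13.61/25 = 0.544.

0.54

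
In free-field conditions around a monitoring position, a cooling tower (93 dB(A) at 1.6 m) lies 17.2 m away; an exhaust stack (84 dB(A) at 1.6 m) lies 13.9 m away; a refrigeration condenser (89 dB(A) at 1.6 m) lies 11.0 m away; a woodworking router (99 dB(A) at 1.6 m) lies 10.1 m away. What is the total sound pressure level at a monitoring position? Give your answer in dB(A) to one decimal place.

83.7 dB(A)

Apply inverse-square spreading to bring every level to the receiver, then sum 10^(L/10).
cooling tower: 93 − 20·log₁₀(17.2/1.6) = 93 − 20.63 = 72.37 dB(A).
exhaust stack: 84 − 20·log₁₀(13.9/1.6) = 84 − 18.78 = 65.22 dB(A).
refrigeration condenser: 89 − 20·log₁₀(11.0/1.6) = 89 − 16.75 = 72.25 dB(A).
woodworking router: 99 − 20·log₁₀(10.1/1.6) = 99 − 16.00 = 83.00 dB(A).
Σ 10^(L/10) = 2.367e+08 → L_total = 10·log₁₀(2.367e+08) = 83.74 dB(A).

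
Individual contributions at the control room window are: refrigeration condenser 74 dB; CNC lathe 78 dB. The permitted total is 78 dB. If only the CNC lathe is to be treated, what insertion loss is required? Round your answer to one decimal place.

2.2 dB

The untreated sources together contribute 10^(74/10) = 2.512e+07, i.e. 74.00 dB.
The limit corresponds to 10^(78/10) = 6.310e+07; subtracting the fixed part leaves 3.798e+07 for the CNC lathe, i.e. 75.80 dB.
Required insertion loss = 78 − 75.80 = 2.20 dB.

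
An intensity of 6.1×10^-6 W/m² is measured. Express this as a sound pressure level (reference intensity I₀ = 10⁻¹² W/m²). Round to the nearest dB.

68 dB

I/I₀ = 6.1×10^-6/10⁻¹² = 6.1×10^6, and L = 10·log₁₀(I/I₀).
L = 10·(0.7853 + 6) = 67.85 dB.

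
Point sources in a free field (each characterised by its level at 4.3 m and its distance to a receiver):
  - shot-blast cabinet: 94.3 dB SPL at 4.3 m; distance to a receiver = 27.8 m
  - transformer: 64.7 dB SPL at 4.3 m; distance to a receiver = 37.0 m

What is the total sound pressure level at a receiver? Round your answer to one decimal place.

78.1 dB SPL

Apply inverse-square spreading to bring every level to the receiver, then sum 10^(L/10).
shot-blast cabinet: 94.3 − 20·log₁₀(27.8/4.3) = 94.3 − 16.21 = 78.09 dB SPL.
transformer: 64.7 − 20·log₁₀(37.0/4.3) = 64.7 − 18.69 = 46.01 dB SPL.
Σ 10^(L/10) = 6.443e+07 → L_total = 10·log₁₀(6.443e+07) = 78.09 dB SPL.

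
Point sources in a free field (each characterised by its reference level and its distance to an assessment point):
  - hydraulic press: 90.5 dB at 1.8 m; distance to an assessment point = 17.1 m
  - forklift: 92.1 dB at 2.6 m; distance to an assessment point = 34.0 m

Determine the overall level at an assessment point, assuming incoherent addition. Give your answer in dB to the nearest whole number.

Propagate each source to the receiver with L = L_ref − 20·log₁₀(r/r_ref), then add intensities.
hydraulic press: 90.5 − 20·log₁₀(17.1/1.8) = 90.5 − 19.55 = 70.95 dB.
forklift: 92.1 − 20·log₁₀(34.0/2.6) = 92.1 − 22.33 = 69.77 dB.
Σ 10^(L/10) = 2.192e+07 → L_total = 10·log₁₀(2.192e+07) = 73.41 dB.

73 dB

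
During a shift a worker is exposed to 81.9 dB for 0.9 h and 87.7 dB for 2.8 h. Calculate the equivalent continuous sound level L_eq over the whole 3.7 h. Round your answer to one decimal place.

L_eq = 10·log₁₀[(1/T)·Σ tᵢ·10^(Lᵢ/10)] with T = 3.7 h.
Σ tᵢ·10^(Lᵢ/10) = 0.9·10^(81.9/10) + 2.8·10^(87.7/10) = 1.788e+09.
L_eq = 10·log₁₀(1.788e+09/3.7) = 86.84 dB.

86.8 dB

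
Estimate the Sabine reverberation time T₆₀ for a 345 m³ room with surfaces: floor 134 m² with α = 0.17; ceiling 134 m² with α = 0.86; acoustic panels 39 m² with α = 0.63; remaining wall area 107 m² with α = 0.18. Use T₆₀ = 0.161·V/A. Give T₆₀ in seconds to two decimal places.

Summing Sᵢαᵢ: 134·0.17 + 134·0.86 + 39·0.63 + 107·0.18 = 181.85 m².
T₆₀ = 0.161·V/A = 0.161·345/181.85 = 0.305 s.

0.31 s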